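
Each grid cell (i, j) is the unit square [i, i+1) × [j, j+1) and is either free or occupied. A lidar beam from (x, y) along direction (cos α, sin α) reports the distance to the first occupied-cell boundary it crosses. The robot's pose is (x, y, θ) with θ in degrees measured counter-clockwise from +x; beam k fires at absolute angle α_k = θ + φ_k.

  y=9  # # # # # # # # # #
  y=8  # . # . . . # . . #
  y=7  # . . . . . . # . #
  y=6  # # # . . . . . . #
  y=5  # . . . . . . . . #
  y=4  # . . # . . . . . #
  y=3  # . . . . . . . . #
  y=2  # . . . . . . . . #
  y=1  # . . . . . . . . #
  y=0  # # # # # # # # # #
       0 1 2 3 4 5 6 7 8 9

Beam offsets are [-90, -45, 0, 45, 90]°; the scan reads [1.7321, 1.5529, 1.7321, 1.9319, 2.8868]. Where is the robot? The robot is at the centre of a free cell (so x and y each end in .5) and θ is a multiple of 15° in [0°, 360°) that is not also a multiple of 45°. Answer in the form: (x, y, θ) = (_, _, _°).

The pose lattice has 58·16 = 928 candidates. Test each by forward raycasting.
  (5.5, 3.5, 30°): beam 1 = 2.8868 ≠ 1.7321 ✗
  (7.5, 2.5, 75°): beam 1 = 1.5529 ≠ 1.7321 ✗
  (5.5, 6.5, 285°): beam 1 = 4.6587 ≠ 1.7321 ✗
  (3.5, 7.5, 240°): beam 1 = 1.0000 ≠ 1.7321 ✗
  …
  (4.5, 7.5, 150°): r_1=1.7321, r_2=1.5529, r_3=1.7321, r_4=1.9319, r_5=2.8868 — all match ✓
No second candidate reproduces the full scan.

(x, y, θ) = (4.5, 7.5, 150°)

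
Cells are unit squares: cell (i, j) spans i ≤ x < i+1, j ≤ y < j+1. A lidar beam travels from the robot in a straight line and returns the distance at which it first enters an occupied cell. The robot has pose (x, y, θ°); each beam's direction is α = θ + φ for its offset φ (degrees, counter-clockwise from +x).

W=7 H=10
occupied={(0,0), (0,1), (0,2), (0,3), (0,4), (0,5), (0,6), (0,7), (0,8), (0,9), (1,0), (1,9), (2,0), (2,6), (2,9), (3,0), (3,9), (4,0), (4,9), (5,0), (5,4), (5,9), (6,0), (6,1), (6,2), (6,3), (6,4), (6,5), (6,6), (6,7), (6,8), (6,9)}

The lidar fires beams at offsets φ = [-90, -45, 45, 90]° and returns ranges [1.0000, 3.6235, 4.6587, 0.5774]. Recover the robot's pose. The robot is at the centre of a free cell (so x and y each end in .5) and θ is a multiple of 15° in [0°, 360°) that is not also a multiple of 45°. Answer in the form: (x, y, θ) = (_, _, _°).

(x, y, θ) = (5.5, 5.5, 150°)

The pose lattice has 38·16 = 608 candidates. Test each by forward raycasting.
  (4.5, 6.5, 240°): beam 1 = 4.0415 ≠ 1.0000 ✗
  (3.5, 1.5, 330°): beam 1 = 0.5774 ≠ 1.0000 ✗
  (5.5, 8.5, 300°): beam 1 = 3.0000 ≠ 1.0000 ✗
  …
  (5.5, 5.5, 150°): r_1=1.0000, r_2=3.6235, r_3=4.6587, r_4=0.5774 — all match ✓
Only this pose fits every beam.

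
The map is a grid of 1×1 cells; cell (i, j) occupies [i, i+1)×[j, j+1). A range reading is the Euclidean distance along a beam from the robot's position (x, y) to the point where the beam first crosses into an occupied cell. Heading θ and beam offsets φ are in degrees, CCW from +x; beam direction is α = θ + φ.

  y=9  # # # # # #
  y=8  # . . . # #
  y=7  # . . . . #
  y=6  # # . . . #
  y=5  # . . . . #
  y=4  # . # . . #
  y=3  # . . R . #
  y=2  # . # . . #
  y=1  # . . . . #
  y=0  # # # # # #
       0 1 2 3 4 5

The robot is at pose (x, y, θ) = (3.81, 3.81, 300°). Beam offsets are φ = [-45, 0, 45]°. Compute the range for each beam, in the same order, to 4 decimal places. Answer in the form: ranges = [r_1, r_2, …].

ranges = [2.9091, 2.3800, 1.2320]

beam 1: φ=-45°, α=255°
  direction (-0.2588, -0.9659); cell (3,3); t to first gridline: x 3.1296, y 0.8386 (then +3.8637 / +1.0353)
    (3,2) via y @ 0.8386
    (3,1) via y @ 1.8738
    (3,0) via y @ 2.9091  # hit
  → r_1 = 2.9091
beam 2: φ=0°, α=300°
  direction (0.5000, -0.8660); cell (3,3); t to first gridline: x 0.3800, y 0.9353 (then +2.0000 / +1.1547)
    (4,3) via x @ 0.3800
    (4,2) via y @ 0.9353
    (4,1) via y @ 2.0900
    (5,1) via x @ 2.3800  # hit
  → r_2 = 2.3800
beam 3: φ=45°, α=345°
  direction (0.9659, -0.2588); cell (3,3); t to first gridline: x 0.1967, y 3.1296 (then +1.0353 / +3.8637)
    (4,3) via x @ 0.1967
    (5,3) via x @ 1.2320  # hit
  → r_3 = 1.2320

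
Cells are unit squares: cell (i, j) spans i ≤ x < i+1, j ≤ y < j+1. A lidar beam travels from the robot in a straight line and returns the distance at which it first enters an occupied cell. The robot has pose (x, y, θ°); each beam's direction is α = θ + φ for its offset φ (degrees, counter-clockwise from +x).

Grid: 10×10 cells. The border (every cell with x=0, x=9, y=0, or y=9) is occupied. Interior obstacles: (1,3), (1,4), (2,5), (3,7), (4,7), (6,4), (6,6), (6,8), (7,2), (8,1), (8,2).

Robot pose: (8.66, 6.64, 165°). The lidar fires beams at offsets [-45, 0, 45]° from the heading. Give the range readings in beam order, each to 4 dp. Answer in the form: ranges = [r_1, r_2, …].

ranges = [2.7251, 3.7891, 8.8450]

beam 1: φ=-45°, α=120°
  direction (-0.5000, 0.8660); cell (8,6); t to first gridline: x 1.3200, y 0.4157 (then +2.0000 / +1.1547)
    (8,7) via y @ 0.4157
    (7,7) via x @ 1.3200
    (7,8) via y @ 1.5704
    (7,9) via y @ 2.7251  # hit
  → r_1 = 2.7251
beam 2: φ=0°, α=165°
  direction (-0.9659, 0.2588); cell (8,6); t to first gridline: x 0.6833, y 1.3909 (then +1.0353 / +3.8637)
    (7,6) via x @ 0.6833
    (7,7) via y @ 1.3909
    (6,7) via x @ 1.7186
    (5,7) via x @ 2.7538
    (4,7) via x @ 3.7891  # hit
  → r_2 = 3.7891
beam 3: φ=45°, α=210°
  direction (-0.8660, -0.5000); cell (8,6); t to first gridline: x 0.7621, y 1.2800 (then +1.1547 / +2.0000)
    (7,6) via x @ 0.7621
    (7,5) via y @ 1.2800
    (6,5) via x @ 1.9168
    (5,5) via x @ 3.0715
    (5,4) via y @ 3.2800
    (4,4) via x @ 4.2262
    (4,3) via y @ 5.2800
    (3,3) via x @ 5.3809
    (2,3) via x @ 6.5356
    (2,2) via y @ 7.2800
    (1,2) via x @ 7.6903
    (0,2) via x @ 8.8450  # hit
  → r_3 = 8.8450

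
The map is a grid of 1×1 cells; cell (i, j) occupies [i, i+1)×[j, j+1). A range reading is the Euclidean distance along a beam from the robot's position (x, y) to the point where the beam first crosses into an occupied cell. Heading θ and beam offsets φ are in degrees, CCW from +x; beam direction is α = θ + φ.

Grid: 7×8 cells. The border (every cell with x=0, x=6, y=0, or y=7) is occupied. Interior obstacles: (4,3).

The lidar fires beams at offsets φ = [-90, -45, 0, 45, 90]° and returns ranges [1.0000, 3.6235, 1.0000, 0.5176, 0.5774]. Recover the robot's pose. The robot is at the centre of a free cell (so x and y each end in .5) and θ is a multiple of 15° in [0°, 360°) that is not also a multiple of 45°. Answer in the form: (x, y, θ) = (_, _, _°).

(x, y, θ) = (5.5, 4.5, 300°)

The pose lattice has 29·16 = 464 candidates. Test each by forward raycasting.
  (2.5, 2.5, 240°): beam 1 = 1.7321 ≠ 1.0000 ✗
  (5.5, 3.5, 15°): beam 1 = 1.9319 ≠ 1.0000 ✗
  (5.5, 4.5, 60°): beam 1 = 0.5774 ≠ 1.0000 ✗
  …
  (5.5, 4.5, 300°): r_1=1.0000, r_2=3.6235, r_3=1.0000, r_4=0.5176, r_5=0.5774 — all match ✓
Only this pose fits every beam.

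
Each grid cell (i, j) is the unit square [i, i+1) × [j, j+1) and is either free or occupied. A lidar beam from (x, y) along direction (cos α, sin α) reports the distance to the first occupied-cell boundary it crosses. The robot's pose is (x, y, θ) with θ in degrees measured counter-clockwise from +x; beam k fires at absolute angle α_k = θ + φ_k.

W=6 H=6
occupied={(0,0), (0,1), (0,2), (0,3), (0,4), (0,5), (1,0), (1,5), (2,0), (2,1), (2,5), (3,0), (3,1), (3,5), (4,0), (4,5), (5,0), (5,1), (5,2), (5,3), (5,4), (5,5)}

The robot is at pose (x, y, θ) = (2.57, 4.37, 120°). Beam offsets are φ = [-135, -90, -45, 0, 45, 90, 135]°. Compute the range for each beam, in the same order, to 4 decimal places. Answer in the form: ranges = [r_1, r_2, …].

beam 1: φ=-135°, α=345°
  d=(0.9659,-0.2588)  start (2,4)  tX=0.4452 tY=1.4296  stride 1/|dx|=1.0353 1/|dy|=3.8637
    cross x-line → (3,4), t=0.4452
    cross y-line → (3,3), t=1.4296
    cross x-line → (4,3), t=1.4804
    cross x-line → (5,3), t=2.5157 (wall)
  → r_1 = 2.5157
beam 2: φ=-90°, α=30°
  d=(0.8660,0.5000)  start (2,4)  tX=0.4965 tY=1.2600  stride 1/|dx|=1.1547 1/|dy|=2.0000
    cross x-line → (3,4), t=0.4965
    cross y-line → (3,5), t=1.2600 (wall)
  → r_2 = 1.2600
beam 3: φ=-45°, α=75°
  d=(0.2588,0.9659)  start (2,4)  tX=1.6614 tY=0.6522  stride 1/|dx|=3.8637 1/|dy|=1.0353
    cross y-line → (2,5), t=0.6522 (wall)
  → r_3 = 0.6522
beam 4: φ=0°, α=120°
  d=(-0.5000,0.8660)  start (2,4)  tX=1.1400 tY=0.7275  stride 1/|dx|=2.0000 1/|dy|=1.1547
    cross y-line → (2,5), t=0.7275 (wall)
  → r_4 = 0.7275
beam 5: φ=45°, α=165°
  d=(-0.9659,0.2588)  start (2,4)  tX=0.5901 tY=2.4341  stride 1/|dx|=1.0353 1/|dy|=3.8637
    cross x-line → (1,4), t=0.5901
    cross x-line → (0,4), t=1.6254 (wall)
  → r_5 = 1.6254
beam 6: φ=90°, α=210°
  d=(-0.8660,-0.5000)  start (2,4)  tX=0.6582 tY=0.7400  stride 1/|dx|=1.1547 1/|dy|=2.0000
    cross x-line → (1,4), t=0.6582
    cross y-line → (1,3), t=0.7400
    cross x-line → (0,3), t=1.8129 (wall)
  → r_6 = 1.8129
beam 7: φ=135°, α=255°
  d=(-0.2588,-0.9659)  start (2,4)  tX=2.2023 tY=0.3831  stride 1/|dx|=3.8637 1/|dy|=1.0353
    cross y-line → (2,3), t=0.3831
    cross y-line → (2,2), t=1.4183
    cross x-line → (1,2), t=2.2023
    cross y-line → (1,1), t=2.4536
    cross y-line → (1,0), t=3.4889 (wall)
  → r_7 = 3.4889

ranges = [2.5157, 1.2600, 0.6522, 0.7275, 1.6254, 1.8129, 3.4889]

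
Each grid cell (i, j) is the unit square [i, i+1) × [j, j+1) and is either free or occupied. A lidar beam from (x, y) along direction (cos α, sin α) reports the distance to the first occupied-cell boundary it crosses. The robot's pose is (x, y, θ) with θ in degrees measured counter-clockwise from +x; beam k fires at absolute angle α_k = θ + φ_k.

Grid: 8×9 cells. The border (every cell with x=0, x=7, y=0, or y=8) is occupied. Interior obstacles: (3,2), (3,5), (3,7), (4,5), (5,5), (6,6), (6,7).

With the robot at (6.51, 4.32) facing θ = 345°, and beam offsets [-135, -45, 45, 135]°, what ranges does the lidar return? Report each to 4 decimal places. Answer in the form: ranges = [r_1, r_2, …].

beam 1: φ=-135°, α=210°
  d=(-0.8660,-0.5000)  start (6,4)  tX=0.5889 tY=0.6400  stride 1/|dx|=1.1547 1/|dy|=2.0000
    cross x-line → (5,4), t=0.5889
    cross y-line → (5,3), t=0.6400
    cross x-line → (4,3), t=1.7436
    cross y-line → (4,2), t=2.6400
    cross x-line → (3,2), t=2.8983 (wall)
  → r_1 = 2.8983
beam 2: φ=-45°, α=300°
  d=(0.5000,-0.8660)  start (6,4)  tX=0.9800 tY=0.3695  stride 1/|dx|=2.0000 1/|dy|=1.1547
    cross y-line → (6,3), t=0.3695
    cross x-line → (7,3), t=0.9800 (wall)
  → r_2 = 0.9800
beam 3: φ=45°, α=30°
  d=(0.8660,0.5000)  start (6,4)  tX=0.5658 tY=1.3600  stride 1/|dx|=1.1547 1/|dy|=2.0000
    cross x-line → (7,4), t=0.5658 (wall)
  → r_3 = 0.5658
beam 4: φ=135°, α=120°
  d=(-0.5000,0.8660)  start (6,4)  tX=1.0200 tY=0.7852  stride 1/|dx|=2.0000 1/|dy|=1.1547
    cross y-line → (6,5), t=0.7852
    cross x-line → (5,5), t=1.0200 (wall)
  → r_4 = 1.0200

ranges = [2.8983, 0.9800, 0.5658, 1.0200]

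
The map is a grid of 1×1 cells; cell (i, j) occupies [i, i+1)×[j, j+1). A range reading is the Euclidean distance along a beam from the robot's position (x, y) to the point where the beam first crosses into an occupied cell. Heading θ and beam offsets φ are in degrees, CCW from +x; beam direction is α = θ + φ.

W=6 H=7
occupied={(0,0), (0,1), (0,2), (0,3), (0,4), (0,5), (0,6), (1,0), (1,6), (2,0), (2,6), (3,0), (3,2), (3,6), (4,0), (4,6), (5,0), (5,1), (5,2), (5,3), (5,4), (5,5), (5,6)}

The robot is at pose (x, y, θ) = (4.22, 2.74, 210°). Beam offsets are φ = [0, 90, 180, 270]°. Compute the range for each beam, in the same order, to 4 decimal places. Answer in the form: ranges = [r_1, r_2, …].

ranges = [0.2540, 1.5600, 0.9007, 3.7643]

beam 1: φ=0°, α=210°
  direction (-0.8660, -0.5000); cell (4,2); t to first gridline: x 0.2540, y 1.4800 (then +1.1547 / +2.0000)
    (3,2) via x @ 0.2540  # hit
  → r_1 = 0.2540
beam 2: φ=90°, α=300°
  direction (0.5000, -0.8660); cell (4,2); t to first gridline: x 1.5600, y 0.8545 (then +2.0000 / +1.1547)
    (4,1) via y @ 0.8545
    (5,1) via x @ 1.5600  # hit
  → r_2 = 1.5600
beam 3: φ=180°, α=30°
  direction (0.8660, 0.5000); cell (4,2); t to first gridline: x 0.9007, y 0.5200 (then +1.1547 / +2.0000)
    (4,3) via y @ 0.5200
    (5,3) via x @ 0.9007  # hit
  → r_3 = 0.9007
beam 4: φ=270°, α=120°
  direction (-0.5000, 0.8660); cell (4,2); t to first gridline: x 0.4400, y 0.3002 (then +2.0000 / +1.1547)
    (4,3) via y @ 0.3002
    (3,3) via x @ 0.4400
    (3,4) via y @ 1.4549
    (2,4) via x @ 2.4400
    (2,5) via y @ 2.6096
    (2,6) via y @ 3.7643  # hit
  → r_4 = 3.7643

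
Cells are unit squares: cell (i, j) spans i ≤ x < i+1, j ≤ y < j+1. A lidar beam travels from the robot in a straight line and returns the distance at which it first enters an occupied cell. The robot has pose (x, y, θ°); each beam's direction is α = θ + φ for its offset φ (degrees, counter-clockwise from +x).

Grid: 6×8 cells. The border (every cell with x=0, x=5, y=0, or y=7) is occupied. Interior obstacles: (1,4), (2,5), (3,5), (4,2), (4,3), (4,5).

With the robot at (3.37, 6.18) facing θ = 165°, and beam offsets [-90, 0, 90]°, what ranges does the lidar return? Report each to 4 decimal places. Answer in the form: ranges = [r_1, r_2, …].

ranges = [0.8489, 2.4536, 0.1863]

beam 1: φ=-90°, α=75°
  cosα=0.2588 sinα=0.9659 | (3,6) | tMaxX 2.4341 tMaxY 0.8489 | tΔX 3.8637 tΔY 1.0353
    t=0.8489 [y] (3,7) — stop
  → r_1 = 0.8489
beam 2: φ=0°, α=165°
  cosα=-0.9659 sinα=0.2588 | (3,6) | tMaxX 0.3831 tMaxY 3.1682 | tΔX 1.0353 tΔY 3.8637
    t=0.3831 [x] (2,6)
    t=1.4183 [x] (1,6)
    t=2.4536 [x] (0,6) — stop
  → r_2 = 2.4536
beam 3: φ=90°, α=255°
  cosα=-0.2588 sinα=-0.9659 | (3,6) | tMaxX 1.4296 tMaxY 0.1863 | tΔX 3.8637 tΔY 1.0353
    t=0.1863 [y] (3,5) — stop
  → r_3 = 0.1863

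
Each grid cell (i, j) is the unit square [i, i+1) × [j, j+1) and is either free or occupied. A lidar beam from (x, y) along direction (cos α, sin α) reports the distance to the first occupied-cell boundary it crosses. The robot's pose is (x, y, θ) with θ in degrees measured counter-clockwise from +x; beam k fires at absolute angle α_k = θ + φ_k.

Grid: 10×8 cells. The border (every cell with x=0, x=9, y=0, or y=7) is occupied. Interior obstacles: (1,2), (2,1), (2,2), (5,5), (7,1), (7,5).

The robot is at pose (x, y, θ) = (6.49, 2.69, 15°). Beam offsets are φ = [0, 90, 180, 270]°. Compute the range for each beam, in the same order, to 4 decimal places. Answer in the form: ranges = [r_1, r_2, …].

ranges = [2.5985, 2.3915, 3.6131, 1.7496]

beam 1: φ=0°, α=15°
  direction (0.9659, 0.2588); cell (6,2); t to first gridline: x 0.5280, y 1.1977 (then +1.0353 / +3.8637)
    (7,2) via x @ 0.5280
    (7,3) via y @ 1.1977
    (8,3) via x @ 1.5633
    (9,3) via x @ 2.5985  # hit
  → r_1 = 2.5985
beam 2: φ=90°, α=105°
  direction (-0.2588, 0.9659); cell (6,2); t to first gridline: x 1.8932, y 0.3209 (then +3.8637 / +1.0353)
    (6,3) via y @ 0.3209
    (6,4) via y @ 1.3562
    (5,4) via x @ 1.8932
    (5,5) via y @ 2.3915  # hit
  → r_2 = 2.3915
beam 3: φ=180°, α=195°
  direction (-0.9659, -0.2588); cell (6,2); t to first gridline: x 0.5073, y 2.6660 (then +1.0353 / +3.8637)
    (5,2) via x @ 0.5073
    (4,2) via x @ 1.5426
    (3,2) via x @ 2.5778
    (3,1) via y @ 2.6660
    (2,1) via x @ 3.6131  # hit
  → r_3 = 3.6131
beam 4: φ=270°, α=285°
  direction (0.2588, -0.9659); cell (6,2); t to first gridline: x 1.9705, y 0.7143 (then +3.8637 / +1.0353)
    (6,1) via y @ 0.7143
    (6,0) via y @ 1.7496  # hit
  → r_4 = 1.7496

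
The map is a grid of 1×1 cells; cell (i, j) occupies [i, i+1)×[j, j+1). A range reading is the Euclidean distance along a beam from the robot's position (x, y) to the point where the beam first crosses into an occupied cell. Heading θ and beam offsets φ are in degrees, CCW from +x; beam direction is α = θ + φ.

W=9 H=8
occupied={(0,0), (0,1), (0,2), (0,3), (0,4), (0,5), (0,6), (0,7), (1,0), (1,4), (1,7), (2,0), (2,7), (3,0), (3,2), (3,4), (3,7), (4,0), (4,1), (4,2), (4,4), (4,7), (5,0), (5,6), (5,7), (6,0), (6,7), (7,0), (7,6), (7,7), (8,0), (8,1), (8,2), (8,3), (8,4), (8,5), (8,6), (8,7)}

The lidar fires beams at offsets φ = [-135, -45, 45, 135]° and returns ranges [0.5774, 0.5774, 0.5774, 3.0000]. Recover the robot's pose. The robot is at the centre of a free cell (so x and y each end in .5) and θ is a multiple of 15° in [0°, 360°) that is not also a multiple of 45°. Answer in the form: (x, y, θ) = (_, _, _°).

(x, y, θ) = (6.5, 6.5, 165°)

Enumerate (i+0.5, j+0.5, θ) over the 34 free cells and 16 admissible headings. For each, cast all 4 beams and compare to the given ranges.
  (1.5, 5.5, 120°): beam 1 = 1.9319 ≠ 0.5774 ✗
  (5.5, 2.5, 150°): beam 1 = 2.5882 ≠ 0.5774 ✗
  (1.5, 2.5, 285°): beam 2 = 1.0000 ≠ 0.5774 ✗
  (4.5, 5.5, 15°): beam 2 = 4.0415 ≠ 0.5774 ✗
  (3.5, 6.5, 75°): beam 1 = 1.7321 ≠ 0.5774 ✗
  …
  (6.5, 6.5, 165°): r_1=0.5774, r_2=0.5774, r_3=0.5774, r_4=3.0000 — all match ✓
Only this pose fits every beam.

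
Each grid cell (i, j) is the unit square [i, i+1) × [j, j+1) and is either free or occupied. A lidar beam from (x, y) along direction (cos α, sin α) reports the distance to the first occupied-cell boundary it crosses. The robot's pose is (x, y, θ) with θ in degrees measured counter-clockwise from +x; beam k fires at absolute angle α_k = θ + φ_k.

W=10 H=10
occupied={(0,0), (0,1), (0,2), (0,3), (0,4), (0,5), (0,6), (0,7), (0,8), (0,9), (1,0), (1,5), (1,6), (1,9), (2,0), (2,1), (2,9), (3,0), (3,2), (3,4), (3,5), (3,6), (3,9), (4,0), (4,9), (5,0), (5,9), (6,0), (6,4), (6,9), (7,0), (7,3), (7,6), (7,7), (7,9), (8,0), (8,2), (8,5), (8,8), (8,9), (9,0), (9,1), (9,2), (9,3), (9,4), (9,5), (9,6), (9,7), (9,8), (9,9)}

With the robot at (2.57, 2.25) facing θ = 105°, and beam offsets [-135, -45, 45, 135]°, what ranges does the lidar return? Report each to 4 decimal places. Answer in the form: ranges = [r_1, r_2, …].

ranges = [0.4965, 0.8600, 1.8129, 0.2887]

beam 1: φ=-135°, α=330°
  direction (0.8660, -0.5000); cell (2,2); t to first gridline: x 0.4965, y 0.5000 (then +1.1547 / +2.0000)
    (3,2) via x @ 0.4965  # hit
  → r_1 = 0.4965
beam 2: φ=-45°, α=60°
  direction (0.5000, 0.8660); cell (2,2); t to first gridline: x 0.8600, y 0.8660 (then +2.0000 / +1.1547)
    (3,2) via x @ 0.8600  # hit
  → r_2 = 0.8600
beam 3: φ=45°, α=150°
  direction (-0.8660, 0.5000); cell (2,2); t to first gridline: x 0.6582, y 1.5000 (then +1.1547 / +2.0000)
    (1,2) via x @ 0.6582
    (1,3) via y @ 1.5000
    (0,3) via x @ 1.8129  # hit
  → r_3 = 1.8129
beam 4: φ=135°, α=240°
  direction (-0.5000, -0.8660); cell (2,2); t to first gridline: x 1.1400, y 0.2887 (then +2.0000 / +1.1547)
    (2,1) via y @ 0.2887  # hit
  → r_4 = 0.2887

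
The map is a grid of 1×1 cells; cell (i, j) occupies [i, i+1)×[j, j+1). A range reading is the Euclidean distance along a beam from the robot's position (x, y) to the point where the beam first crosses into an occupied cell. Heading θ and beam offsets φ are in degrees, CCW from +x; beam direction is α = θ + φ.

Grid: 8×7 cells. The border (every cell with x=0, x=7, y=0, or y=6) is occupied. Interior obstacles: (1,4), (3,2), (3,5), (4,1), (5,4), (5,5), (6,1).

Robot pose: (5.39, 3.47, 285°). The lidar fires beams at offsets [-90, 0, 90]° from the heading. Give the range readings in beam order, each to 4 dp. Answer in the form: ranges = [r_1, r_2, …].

ranges = [1.8159, 2.3569, 1.6668]

beam 1: φ=-90°, α=195°
  cosα=-0.9659 sinα=-0.2588 | (5,3) | tMaxX 0.4038 tMaxY 1.8159 | tΔX 1.0353 tΔY 3.8637
    t=0.4038 [x] (4,3)
    t=1.4390 [x] (3,3)
    t=1.8159 [y] (3,2) — stop
  → r_1 = 1.8159
beam 2: φ=0°, α=285°
  cosα=0.2588 sinα=-0.9659 | (5,3) | tMaxX 2.3569 tMaxY 0.4866 | tΔX 3.8637 tΔY 1.0353
    t=0.4866 [y] (5,2)
    t=1.5219 [y] (5,1)
    t=2.3569 [x] (6,1) — stop
  → r_2 = 2.3569
beam 3: φ=90°, α=15°
  cosα=0.9659 sinα=0.2588 | (5,3) | tMaxX 0.6315 tMaxY 2.0478 | tΔX 1.0353 tΔY 3.8637
    t=0.6315 [x] (6,3)
    t=1.6668 [x] (7,3) — stop
  → r_3 = 1.6668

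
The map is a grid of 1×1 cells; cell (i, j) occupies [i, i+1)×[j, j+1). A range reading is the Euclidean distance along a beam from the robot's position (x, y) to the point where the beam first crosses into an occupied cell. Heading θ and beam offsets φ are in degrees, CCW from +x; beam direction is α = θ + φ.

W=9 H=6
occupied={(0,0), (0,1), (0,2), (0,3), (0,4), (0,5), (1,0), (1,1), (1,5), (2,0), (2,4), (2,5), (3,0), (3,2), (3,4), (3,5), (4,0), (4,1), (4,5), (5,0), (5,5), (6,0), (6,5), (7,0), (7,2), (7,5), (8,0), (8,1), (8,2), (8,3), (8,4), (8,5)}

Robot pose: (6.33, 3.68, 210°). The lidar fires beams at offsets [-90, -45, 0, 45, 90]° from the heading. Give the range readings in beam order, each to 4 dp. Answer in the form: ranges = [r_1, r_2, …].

beam 1: φ=-90°, α=120°
  direction (-0.5000, 0.8660); cell (6,3); t to first gridline: x 0.6600, y 0.3695 (then +2.0000 / +1.1547)
    (6,4) via y @ 0.3695
    (5,4) via x @ 0.6600
    (5,5) via y @ 1.5242  # hit
  → r_1 = 1.5242
beam 2: φ=-45°, α=165°
  direction (-0.9659, 0.2588); cell (6,3); t to first gridline: x 0.3416, y 1.2364 (then +1.0353 / +3.8637)
    (5,3) via x @ 0.3416
    (5,4) via y @ 1.2364
    (4,4) via x @ 1.3769
    (3,4) via x @ 2.4122  # hit
  → r_2 = 2.4122
beam 3: φ=0°, α=210°
  direction (-0.8660, -0.5000); cell (6,3); t to first gridline: x 0.3811, y 1.3600 (then +1.1547 / +2.0000)
    (5,3) via x @ 0.3811
    (5,2) via y @ 1.3600
    (4,2) via x @ 1.5358
    (3,2) via x @ 2.6905  # hit
  → r_3 = 2.6905
beam 4: φ=45°, α=255°
  direction (-0.2588, -0.9659); cell (6,3); t to first gridline: x 1.2750, y 0.7040 (then +3.8637 / +1.0353)
    (6,2) via y @ 0.7040
    (5,2) via x @ 1.2750
    (5,1) via y @ 1.7393
    (5,0) via y @ 2.7745  # hit
  → r_4 = 2.7745
beam 5: φ=90°, α=300°
  direction (0.5000, -0.8660); cell (6,3); t to first gridline: x 1.3400, y 0.7852 (then +2.0000 / +1.1547)
    (6,2) via y @ 0.7852
    (7,2) via x @ 1.3400  # hit
  → r_5 = 1.3400

ranges = [1.5242, 2.4122, 2.6905, 2.7745, 1.3400]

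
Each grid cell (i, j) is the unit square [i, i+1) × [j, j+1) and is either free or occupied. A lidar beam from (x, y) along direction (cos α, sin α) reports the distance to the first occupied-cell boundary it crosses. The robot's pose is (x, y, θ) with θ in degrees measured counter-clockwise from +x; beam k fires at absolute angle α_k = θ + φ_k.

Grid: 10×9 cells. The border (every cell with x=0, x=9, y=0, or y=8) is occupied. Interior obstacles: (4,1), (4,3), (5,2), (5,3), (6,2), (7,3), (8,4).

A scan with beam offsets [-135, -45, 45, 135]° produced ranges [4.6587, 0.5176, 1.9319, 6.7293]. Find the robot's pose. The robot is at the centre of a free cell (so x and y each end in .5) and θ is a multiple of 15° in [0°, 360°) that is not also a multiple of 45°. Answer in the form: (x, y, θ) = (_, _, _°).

(x, y, θ) = (4.5, 7.5, 120°)

Enumerate (i+0.5, j+0.5, θ) over the 49 free cells and 16 admissible headings. For each, cast all 4 beams and compare to the given ranges.
  (6.5, 6.5, 75°): beam 1 = 2.8868 ≠ 4.6587 ✗
  (3.5, 3.5, 345°): beam 1 = 2.8868 ≠ 4.6587 ✗
  (2.5, 5.5, 120°): beam 1 = 5.6940 ≠ 4.6587 ✗
  (7.5, 5.5, 345°): beam 1 = 3.0000 ≠ 4.6587 ✗
  …
  (4.5, 7.5, 120°): r_1=4.6587, r_2=0.5176, r_3=1.9319, r_4=6.7293 — all match ✓
No second candidate reproduces the full scan.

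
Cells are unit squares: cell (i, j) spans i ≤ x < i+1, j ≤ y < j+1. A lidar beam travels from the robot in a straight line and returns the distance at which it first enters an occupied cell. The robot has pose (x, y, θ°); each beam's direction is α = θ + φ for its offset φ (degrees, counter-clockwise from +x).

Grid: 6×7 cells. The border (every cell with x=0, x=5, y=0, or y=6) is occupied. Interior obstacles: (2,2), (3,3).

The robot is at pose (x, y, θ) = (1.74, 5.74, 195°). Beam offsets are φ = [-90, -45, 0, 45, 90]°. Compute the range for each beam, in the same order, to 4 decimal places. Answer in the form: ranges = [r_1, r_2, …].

beam 1: φ=-90°, α=105°
  d=(-0.2588,0.9659)  start (1,5)  tX=2.8591 tY=0.2692  stride 1/|dx|=3.8637 1/|dy|=1.0353
    cross y-line → (1,6), t=0.2692 (wall)
  → r_1 = 0.2692
beam 2: φ=-45°, α=150°
  d=(-0.8660,0.5000)  start (1,5)  tX=0.8545 tY=0.5200  stride 1/|dx|=1.1547 1/|dy|=2.0000
    cross y-line → (1,6), t=0.5200 (wall)
  → r_2 = 0.5200
beam 3: φ=0°, α=195°
  d=(-0.9659,-0.2588)  start (1,5)  tX=0.7661 tY=2.8591  stride 1/|dx|=1.0353 1/|dy|=3.8637
    cross x-line → (0,5), t=0.7661 (wall)
  → r_3 = 0.7661
beam 4: φ=45°, α=240°
  d=(-0.5000,-0.8660)  start (1,5)  tX=1.4800 tY=0.8545  stride 1/|dx|=2.0000 1/|dy|=1.1547
    cross y-line → (1,4), t=0.8545
    cross x-line → (0,4), t=1.4800 (wall)
  → r_4 = 1.4800
beam 5: φ=90°, α=285°
  d=(0.2588,-0.9659)  start (1,5)  tX=1.0046 tY=0.7661  stride 1/|dx|=3.8637 1/|dy|=1.0353
    cross y-line → (1,4), t=0.7661
    cross x-line → (2,4), t=1.0046
    cross y-line → (2,3), t=1.8014
    cross y-line → (2,2), t=2.8367 (wall)
  → r_5 = 2.8367

ranges = [0.2692, 0.5200, 0.7661, 1.4800, 2.8367]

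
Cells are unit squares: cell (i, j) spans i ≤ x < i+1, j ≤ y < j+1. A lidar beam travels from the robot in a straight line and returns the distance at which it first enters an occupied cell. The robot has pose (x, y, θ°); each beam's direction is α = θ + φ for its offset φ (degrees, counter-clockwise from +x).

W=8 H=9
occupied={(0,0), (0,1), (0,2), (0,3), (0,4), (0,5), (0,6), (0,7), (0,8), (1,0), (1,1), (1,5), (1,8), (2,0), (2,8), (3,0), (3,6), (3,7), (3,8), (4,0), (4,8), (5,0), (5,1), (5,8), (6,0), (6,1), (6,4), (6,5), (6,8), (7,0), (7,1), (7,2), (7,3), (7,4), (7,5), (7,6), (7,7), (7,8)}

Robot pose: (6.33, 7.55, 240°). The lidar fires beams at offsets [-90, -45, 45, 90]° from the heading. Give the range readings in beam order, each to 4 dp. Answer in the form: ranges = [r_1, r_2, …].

ranges = [0.9000, 2.4122, 1.6047, 0.7736]

beam 1: φ=-90°, α=150°
  d=(-0.8660,0.5000)  start (6,7)  tX=0.3811 tY=0.9000  stride 1/|dx|=1.1547 1/|dy|=2.0000
    cross x-line → (5,7), t=0.3811
    cross y-line → (5,8), t=0.9000 (wall)
  → r_1 = 0.9000
beam 2: φ=-45°, α=195°
  d=(-0.9659,-0.2588)  start (6,7)  tX=0.3416 tY=2.1250  stride 1/|dx|=1.0353 1/|dy|=3.8637
    cross x-line → (5,7), t=0.3416
    cross x-line → (4,7), t=1.3769
    cross y-line → (4,6), t=2.1250
    cross x-line → (3,6), t=2.4122 (wall)
  → r_2 = 2.4122
beam 3: φ=45°, α=285°
  d=(0.2588,-0.9659)  start (6,7)  tX=2.5887 tY=0.5694  stride 1/|dx|=3.8637 1/|dy|=1.0353
    cross y-line → (6,6), t=0.5694
    cross y-line → (6,5), t=1.6047 (wall)
  → r_3 = 1.6047
beam 4: φ=90°, α=330°
  d=(0.8660,-0.5000)  start (6,7)  tX=0.7736 tY=1.1000  stride 1/|dx|=1.1547 1/|dy|=2.0000
    cross x-line → (7,7), t=0.7736 (wall)
  → r_4 = 0.7736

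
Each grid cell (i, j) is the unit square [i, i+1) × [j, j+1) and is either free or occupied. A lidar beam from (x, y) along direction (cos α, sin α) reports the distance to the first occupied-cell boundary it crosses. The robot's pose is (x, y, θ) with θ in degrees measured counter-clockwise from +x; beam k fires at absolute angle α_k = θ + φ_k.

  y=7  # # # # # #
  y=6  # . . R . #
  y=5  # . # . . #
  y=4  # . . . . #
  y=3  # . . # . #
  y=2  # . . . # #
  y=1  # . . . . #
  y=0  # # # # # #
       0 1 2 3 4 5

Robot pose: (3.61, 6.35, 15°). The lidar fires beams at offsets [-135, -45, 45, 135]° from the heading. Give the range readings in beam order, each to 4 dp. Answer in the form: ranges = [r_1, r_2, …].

ranges = [1.2200, 1.6050, 0.7506, 1.3000]

beam 1: φ=-135°, α=240°
  dir = (cos 240°, sin 240°) = (-0.5000, -0.8660); from cell (3,6)
  next x-line at t=1.2200, next y-line at t=0.4041; Δt_x=2.0000, Δt_y=1.1547
    y: enter (3,5) at t=0.4041
    x: enter (2,5) at t=1.2200 ← occupied
  → r_1 = 1.2200
beam 2: φ=-45°, α=330°
  dir = (cos 330°, sin 330°) = (0.8660, -0.5000); from cell (3,6)
  next x-line at t=0.4503, next y-line at t=0.7000; Δt_x=1.1547, Δt_y=2.0000
    x: enter (4,6) at t=0.4503
    y: enter (4,5) at t=0.7000
    x: enter (5,5) at t=1.6050 ← occupied
  → r_2 = 1.6050
beam 3: φ=45°, α=60°
  dir = (cos 60°, sin 60°) = (0.5000, 0.8660); from cell (3,6)
  next x-line at t=0.7800, next y-line at t=0.7506; Δt_x=2.0000, Δt_y=1.1547
    y: enter (3,7) at t=0.7506 ← occupied
  → r_3 = 0.7506
beam 4: φ=135°, α=150°
  dir = (cos 150°, sin 150°) = (-0.8660, 0.5000); from cell (3,6)
  next x-line at t=0.7044, next y-line at t=1.3000; Δt_x=1.1547, Δt_y=2.0000
    x: enter (2,6) at t=0.7044
    y: enter (2,7) at t=1.3000 ← occupied
  → r_4 = 1.3000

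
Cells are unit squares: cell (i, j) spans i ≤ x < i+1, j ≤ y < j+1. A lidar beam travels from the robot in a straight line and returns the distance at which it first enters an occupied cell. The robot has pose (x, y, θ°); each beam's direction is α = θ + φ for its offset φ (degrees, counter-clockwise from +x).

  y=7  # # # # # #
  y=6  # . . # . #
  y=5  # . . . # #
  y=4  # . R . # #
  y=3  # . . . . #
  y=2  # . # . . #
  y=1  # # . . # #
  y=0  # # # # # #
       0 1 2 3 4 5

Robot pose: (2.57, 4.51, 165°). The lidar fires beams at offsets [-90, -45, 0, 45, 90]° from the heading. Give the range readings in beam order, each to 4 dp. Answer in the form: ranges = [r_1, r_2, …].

beam 1: φ=-90°, α=75°
  dir = (cos 75°, sin 75°) = (0.2588, 0.9659); from cell (2,4)
  next x-line at t=1.6614, next y-line at t=0.5073; Δt_x=3.8637, Δt_y=1.0353
    y: enter (2,5) at t=0.5073
    y: enter (2,6) at t=1.5426
    x: enter (3,6) at t=1.6614 ← occupied
  → r_1 = 1.6614
beam 2: φ=-45°, α=120°
  dir = (cos 120°, sin 120°) = (-0.5000, 0.8660); from cell (2,4)
  next x-line at t=1.1400, next y-line at t=0.5658; Δt_x=2.0000, Δt_y=1.1547
    y: enter (2,5) at t=0.5658
    x: enter (1,5) at t=1.1400
    y: enter (1,6) at t=1.7205
    y: enter (1,7) at t=2.8752 ← occupied
  → r_2 = 2.8752
beam 3: φ=0°, α=165°
  dir = (cos 165°, sin 165°) = (-0.9659, 0.2588); from cell (2,4)
  next x-line at t=0.5901, next y-line at t=1.8932; Δt_x=1.0353, Δt_y=3.8637
    x: enter (1,4) at t=0.5901
    x: enter (0,4) at t=1.6254 ← occupied
  → r_3 = 1.6254
beam 4: φ=45°, α=210°
  dir = (cos 210°, sin 210°) = (-0.8660, -0.5000); from cell (2,4)
  next x-line at t=0.6582, next y-line at t=1.0200; Δt_x=1.1547, Δt_y=2.0000
    x: enter (1,4) at t=0.6582
    y: enter (1,3) at t=1.0200
    x: enter (0,3) at t=1.8129 ← occupied
  → r_4 = 1.8129
beam 5: φ=90°, α=255°
  dir = (cos 255°, sin 255°) = (-0.2588, -0.9659); from cell (2,4)
  next x-line at t=2.2023, next y-line at t=0.5280; Δt_x=3.8637, Δt_y=1.0353
    y: enter (2,3) at t=0.5280
    y: enter (2,2) at t=1.5633 ← occupied
  → r_5 = 1.5633

ranges = [1.6614, 2.8752, 1.6254, 1.8129, 1.5633]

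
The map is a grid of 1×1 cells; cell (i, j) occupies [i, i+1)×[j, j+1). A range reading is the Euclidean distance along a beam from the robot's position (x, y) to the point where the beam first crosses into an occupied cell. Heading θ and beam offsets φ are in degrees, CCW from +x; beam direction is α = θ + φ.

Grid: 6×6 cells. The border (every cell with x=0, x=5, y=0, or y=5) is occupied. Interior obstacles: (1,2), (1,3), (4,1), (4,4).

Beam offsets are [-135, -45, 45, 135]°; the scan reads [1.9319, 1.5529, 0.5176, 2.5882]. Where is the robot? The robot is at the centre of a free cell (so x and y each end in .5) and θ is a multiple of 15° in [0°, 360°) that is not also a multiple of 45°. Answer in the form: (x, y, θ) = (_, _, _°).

Candidates: 12 free-cell centres × 16 headings = 192 poses. Raycast each; keep the one whose scan matches to 4 dp.
  (3.5, 3.5, 195°): beam 1 = 1.0000 ≠ 1.9319 ✗
  (1.5, 1.5, 255°): beam 1 = 0.5774 ≠ 1.9319 ✗
  (3.5, 2.5, 75°): beam 1 = 1.0000 ≠ 1.9319 ✗
  …
  (2.5, 3.5, 150°): r_1=1.9319, r_2=1.5529, r_3=0.5176, r_4=2.5882 — all match ✓
Only this pose fits every beam.

(x, y, θ) = (2.5, 3.5, 150°)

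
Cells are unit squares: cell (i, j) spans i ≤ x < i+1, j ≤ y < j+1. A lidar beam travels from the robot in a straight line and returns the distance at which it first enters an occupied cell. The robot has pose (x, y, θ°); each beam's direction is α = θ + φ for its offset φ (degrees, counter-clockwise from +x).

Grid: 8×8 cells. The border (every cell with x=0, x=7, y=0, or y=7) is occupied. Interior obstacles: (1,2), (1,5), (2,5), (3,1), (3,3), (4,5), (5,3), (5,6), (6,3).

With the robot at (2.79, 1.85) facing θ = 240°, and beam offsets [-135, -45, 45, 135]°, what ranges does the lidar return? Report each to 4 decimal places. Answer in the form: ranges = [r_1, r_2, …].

beam 1: φ=-135°, α=105°
  direction (-0.2588, 0.9659); cell (2,1); t to first gridline: x 3.0523, y 0.1553 (then +3.8637 / +1.0353)
    (2,2) via y @ 0.1553
    (2,3) via y @ 1.1906
    (2,4) via y @ 2.2258
    (1,4) via x @ 3.0523
    (1,5) via y @ 3.2611  # hit
  → r_1 = 3.2611
beam 2: φ=-45°, α=195°
  direction (-0.9659, -0.2588); cell (2,1); t to first gridline: x 0.8179, y 3.2841 (then +1.0353 / +3.8637)
    (1,1) via x @ 0.8179
    (0,1) via x @ 1.8531  # hit
  → r_2 = 1.8531
beam 3: φ=45°, α=285°
  direction (0.2588, -0.9659); cell (2,1); t to first gridline: x 0.8114, y 0.8800 (then +3.8637 / +1.0353)
    (3,1) via x @ 0.8114  # hit
  → r_3 = 0.8114
beam 4: φ=135°, α=15°
  direction (0.9659, 0.2588); cell (2,1); t to first gridline: x 0.2174, y 0.5796 (then +1.0353 / +3.8637)
    (3,1) via x @ 0.2174  # hit
  → r_4 = 0.2174

ranges = [3.2611, 1.8531, 0.8114, 0.2174]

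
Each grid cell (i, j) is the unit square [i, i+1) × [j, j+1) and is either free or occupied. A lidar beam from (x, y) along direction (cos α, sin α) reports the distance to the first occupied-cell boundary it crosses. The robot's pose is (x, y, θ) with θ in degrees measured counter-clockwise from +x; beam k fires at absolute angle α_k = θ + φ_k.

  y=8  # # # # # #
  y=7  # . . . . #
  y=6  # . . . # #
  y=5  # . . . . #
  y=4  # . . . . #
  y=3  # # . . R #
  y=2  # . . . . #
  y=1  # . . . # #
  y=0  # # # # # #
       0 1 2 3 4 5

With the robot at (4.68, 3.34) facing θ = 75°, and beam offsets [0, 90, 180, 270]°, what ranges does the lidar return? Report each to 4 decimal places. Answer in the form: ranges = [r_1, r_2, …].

beam 1: φ=0°, α=75°
  direction (0.2588, 0.9659); cell (4,3); t to first gridline: x 1.2364, y 0.6833 (then +3.8637 / +1.0353)
    (4,4) via y @ 0.6833
    (5,4) via x @ 1.2364  # hit
  → r_1 = 1.2364
beam 2: φ=90°, α=165°
  direction (-0.9659, 0.2588); cell (4,3); t to first gridline: x 0.7040, y 2.5500 (then +1.0353 / +3.8637)
    (3,3) via x @ 0.7040
    (2,3) via x @ 1.7393
    (2,4) via y @ 2.5500
    (1,4) via x @ 2.7745
    (0,4) via x @ 3.8098  # hit
  → r_2 = 3.8098
beam 3: φ=180°, α=255°
  direction (-0.2588, -0.9659); cell (4,3); t to first gridline: x 2.6273, y 0.3520 (then +3.8637 / +1.0353)
    (4,2) via y @ 0.3520
    (4,1) via y @ 1.3873  # hit
  → r_3 = 1.3873
beam 4: φ=270°, α=345°
  direction (0.9659, -0.2588); cell (4,3); t to first gridline: x 0.3313, y 1.3137 (then +1.0353 / +3.8637)
    (5,3) via x @ 0.3313  # hit
  → r_4 = 0.3313

ranges = [1.2364, 3.8098, 1.3873, 0.3313]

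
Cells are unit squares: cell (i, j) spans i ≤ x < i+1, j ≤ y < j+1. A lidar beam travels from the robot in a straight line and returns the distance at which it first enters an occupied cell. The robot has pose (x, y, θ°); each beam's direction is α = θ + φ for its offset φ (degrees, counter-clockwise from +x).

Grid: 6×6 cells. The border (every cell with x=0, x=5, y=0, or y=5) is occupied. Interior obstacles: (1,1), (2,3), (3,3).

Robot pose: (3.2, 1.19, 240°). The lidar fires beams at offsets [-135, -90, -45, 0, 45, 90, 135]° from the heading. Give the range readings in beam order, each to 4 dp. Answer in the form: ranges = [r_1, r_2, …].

beam 1: φ=-135°, α=105°
  dir = (cos 105°, sin 105°) = (-0.2588, 0.9659); from cell (3,1)
  next x-line at t=0.7727, next y-line at t=0.8386; Δt_x=3.8637, Δt_y=1.0353
    x: enter (2,1) at t=0.7727
    y: enter (2,2) at t=0.8386
    y: enter (2,3) at t=1.8738 ← occupied
  → r_1 = 1.8738
beam 2: φ=-90°, α=150°
  dir = (cos 150°, sin 150°) = (-0.8660, 0.5000); from cell (3,1)
  next x-line at t=0.2309, next y-line at t=1.6200; Δt_x=1.1547, Δt_y=2.0000
    x: enter (2,1) at t=0.2309
    x: enter (1,1) at t=1.3856 ← occupied
  → r_2 = 1.3856
beam 3: φ=-45°, α=195°
  dir = (cos 195°, sin 195°) = (-0.9659, -0.2588); from cell (3,1)
  next x-line at t=0.2071, next y-line at t=0.7341; Δt_x=1.0353, Δt_y=3.8637
    x: enter (2,1) at t=0.2071
    y: enter (2,0) at t=0.7341 ← occupied
  → r_3 = 0.7341
beam 4: φ=0°, α=240°
  dir = (cos 240°, sin 240°) = (-0.5000, -0.8660); from cell (3,1)
  next x-line at t=0.4000, next y-line at t=0.2194; Δt_x=2.0000, Δt_y=1.1547
    y: enter (3,0) at t=0.2194 ← occupied
  → r_4 = 0.2194
beam 5: φ=45°, α=285°
  dir = (cos 285°, sin 285°) = (0.2588, -0.9659); from cell (3,1)
  next x-line at t=3.0910, next y-line at t=0.1967; Δt_x=3.8637, Δt_y=1.0353
    y: enter (3,0) at t=0.1967 ← occupied
  → r_5 = 0.1967
beam 6: φ=90°, α=330°
  dir = (cos 330°, sin 330°) = (0.8660, -0.5000); from cell (3,1)
  next x-line at t=0.9238, next y-line at t=0.3800; Δt_x=1.1547, Δt_y=2.0000
    y: enter (3,0) at t=0.3800 ← occupied
  → r_6 = 0.3800
beam 7: φ=135°, α=15°
  dir = (cos 15°, sin 15°) = (0.9659, 0.2588); from cell (3,1)
  next x-line at t=0.8282, next y-line at t=3.1296; Δt_x=1.0353, Δt_y=3.8637
    x: enter (4,1) at t=0.8282
    x: enter (5,1) at t=1.8635 ← occupied
  → r_7 = 1.8635

ranges = [1.8738, 1.3856, 0.7341, 0.2194, 0.1967, 0.3800, 1.8635]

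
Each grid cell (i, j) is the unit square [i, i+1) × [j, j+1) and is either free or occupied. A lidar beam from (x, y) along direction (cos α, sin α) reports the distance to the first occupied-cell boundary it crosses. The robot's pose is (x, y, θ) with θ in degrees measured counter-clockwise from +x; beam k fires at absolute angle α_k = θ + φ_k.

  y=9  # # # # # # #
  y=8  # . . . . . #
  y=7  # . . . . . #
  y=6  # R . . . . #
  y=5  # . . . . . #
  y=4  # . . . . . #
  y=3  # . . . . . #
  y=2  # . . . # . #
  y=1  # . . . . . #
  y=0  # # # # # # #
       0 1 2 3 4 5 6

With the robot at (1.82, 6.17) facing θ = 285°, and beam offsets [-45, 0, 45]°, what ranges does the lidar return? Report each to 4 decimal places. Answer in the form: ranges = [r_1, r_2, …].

beam 1: φ=-45°, α=240°
  dir = (cos 240°, sin 240°) = (-0.5000, -0.8660); from cell (1,6)
  next x-line at t=1.6400, next y-line at t=0.1963; Δt_x=2.0000, Δt_y=1.1547
    y: enter (1,5) at t=0.1963
    y: enter (1,4) at t=1.3510
    x: enter (0,4) at t=1.6400 ← occupied
  → r_1 = 1.6400
beam 2: φ=0°, α=285°
  dir = (cos 285°, sin 285°) = (0.2588, -0.9659); from cell (1,6)
  next x-line at t=0.6955, next y-line at t=0.1760; Δt_x=3.8637, Δt_y=1.0353
    y: enter (1,5) at t=0.1760
    x: enter (2,5) at t=0.6955
    y: enter (2,4) at t=1.2113
    y: enter (2,3) at t=2.2465
    y: enter (2,2) at t=3.2818
    y: enter (2,1) at t=4.3171
    x: enter (3,1) at t=4.5592
    y: enter (3,0) at t=5.3524 ← occupied
  → r_2 = 5.3524
beam 3: φ=45°, α=330°
  dir = (cos 330°, sin 330°) = (0.8660, -0.5000); from cell (1,6)
  next x-line at t=0.2078, next y-line at t=0.3400; Δt_x=1.1547, Δt_y=2.0000
    x: enter (2,6) at t=0.2078
    y: enter (2,5) at t=0.3400
    x: enter (3,5) at t=1.3625
    y: enter (3,4) at t=2.3400
    x: enter (4,4) at t=2.5172
    x: enter (5,4) at t=3.6719
    y: enter (5,3) at t=4.3400
    x: enter (6,3) at t=4.8266 ← occupied
  → r_3 = 4.8266

ranges = [1.6400, 5.3524, 4.8266]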